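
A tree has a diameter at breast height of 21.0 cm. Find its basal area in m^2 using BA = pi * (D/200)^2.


D/200 = 21.0/200 = 0.105 m
(D/200)^2 = 0.105^2 = 0.011025
BA = 3.141593 * 0.011025 = 0.0346361 ≈ 0.0346 m^2

0.0346 m^2


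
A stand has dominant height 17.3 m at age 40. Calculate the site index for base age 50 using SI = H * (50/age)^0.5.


50/40 = 1.25000
(1.25000)^0.5 = 1.11803
SI = 17.3 * 1.11803 = 19.3419 ≈ 19.3 m

19.3 m


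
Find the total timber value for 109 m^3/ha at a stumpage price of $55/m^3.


Value = 109 * 55 = $5995/ha

$5995/ha


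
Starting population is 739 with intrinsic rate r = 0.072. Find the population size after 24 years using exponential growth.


r*t = 0.072 * 24 = 1.728
exp(1.728) = 5.62938
N = 739 * 5.62938 = 4160.11 ≈ 4160

4160


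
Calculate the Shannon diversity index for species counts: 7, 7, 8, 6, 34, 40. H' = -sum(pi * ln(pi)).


Total N = 7 + 7 + 8 + 6 + 34 + 40 = 102
Per-species terms:
  p = 7/102 = 0.068627; ln(p) = -2.679069; p*ln(p) = 0.068627 * (-2.679069) = -0.183856
  p = 7/102 = 0.068627; ln(p) = -2.679069; p*ln(p) = 0.068627 * (-2.679069) = -0.183856
  p = 8/102 = 0.078431; ln(p) = -2.545536; p*ln(p) = 0.078431 * (-2.545536) = -0.199649
  p = 6/102 = 0.058824; ln(p) = -2.833205; p*ln(p) = 0.058824 * (-2.833205) = -0.166660
  p = 34/102 = 0.333333; ln(p) = -1.098613; p*ln(p) = 0.333333 * (-1.098613) = -0.366204
  p = 40/102 = 0.392157; ln(p) = -0.936093; p*ln(p) = 0.392157 * (-0.936093) = -0.367095
sum(p*ln(p)) = (-0.183856) + (-0.183856) + (-0.199649) + (-0.166660) + (-0.366204) + (-0.367095) = -1.467320
H' = -(-1.467320) = 1.467320 ≈ 1.4673

1.4673


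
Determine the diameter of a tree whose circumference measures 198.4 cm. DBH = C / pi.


DBH = C / pi = 198.4 / 3.141593 = 63.1527 ≈ 63.15 cm

63.15 cm


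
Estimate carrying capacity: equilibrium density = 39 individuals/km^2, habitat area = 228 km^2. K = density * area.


K = 39 * 228 = 8892 individuals

8892 individuals


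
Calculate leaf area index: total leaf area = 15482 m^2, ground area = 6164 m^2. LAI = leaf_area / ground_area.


LAI = 15482 / 6164 = 2.5117 ≈ 2.51

2.51


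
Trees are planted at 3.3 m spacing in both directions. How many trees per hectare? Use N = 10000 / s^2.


N = 10000 / 3.3^2 = 10000 / 10.89 = 918.274 ≈ 918 trees/ha

918 trees/ha


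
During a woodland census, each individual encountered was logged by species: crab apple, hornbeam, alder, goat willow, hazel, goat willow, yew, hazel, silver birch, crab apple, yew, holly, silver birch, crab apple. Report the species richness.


Total individuals logged = 14
Distinct species (count of individuals): crab apple (3), hornbeam (1), alder (1), goat willow (2), hazel (2), yew (2), silver birch (2), holly (1)
Species richness = number of distinct species = 8

8


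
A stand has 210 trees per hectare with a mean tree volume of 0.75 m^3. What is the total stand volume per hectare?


V_stand = 210 * 0.75 = 157.5 m^3/ha

157.5 m^3/ha


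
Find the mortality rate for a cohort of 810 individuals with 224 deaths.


Mortality rate = 224 / 810 = 0.276543 ≈ 0.2765

0.2765


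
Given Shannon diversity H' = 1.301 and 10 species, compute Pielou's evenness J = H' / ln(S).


ln(10) = 2.30259
J = H' / ln(S) = 1.301 / 2.30259 = 0.565016 ≈ 0.5650

0.5650


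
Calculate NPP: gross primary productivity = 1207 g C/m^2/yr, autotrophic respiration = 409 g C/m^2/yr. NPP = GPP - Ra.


NPP = GPP - Ra = 1207 - 409 = 798 g C/m^2/yr

798 g C/m^2/yr


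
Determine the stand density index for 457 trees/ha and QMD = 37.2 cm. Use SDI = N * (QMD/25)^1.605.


QMD/25 = 37.2/25 = 1.488
(1.488)^1.605 = exp(1.605 * ln(1.488)) = exp(1.605 * 0.397433) = exp(0.637880) = 1.89246
SDI = 457 * 1.89246 = 864.854 ≈ 865

865


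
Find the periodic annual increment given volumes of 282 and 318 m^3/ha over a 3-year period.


PAI = (V2 - V1) / period = (318 - 282) / 3 = 36 / 3 = 12.00 m^3/ha/yr

12.00 m^3/ha/yr


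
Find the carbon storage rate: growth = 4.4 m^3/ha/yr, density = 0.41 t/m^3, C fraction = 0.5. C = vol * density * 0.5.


C = 4.4 * 0.41 * 0.5 = 0.902 ≈ 0.90 t C/ha/yr

0.90 t C/ha/yr


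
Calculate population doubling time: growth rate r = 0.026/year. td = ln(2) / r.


td = ln(2) / 0.026 = 0.693147 / 0.026 = 26.6595 ≈ 26.7 years

26.7 years


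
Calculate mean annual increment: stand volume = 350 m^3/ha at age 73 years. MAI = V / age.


MAI = 350 / 73 = 4.7945 ≈ 4.79 m^3/ha/yr

4.79 m^3/ha/yr


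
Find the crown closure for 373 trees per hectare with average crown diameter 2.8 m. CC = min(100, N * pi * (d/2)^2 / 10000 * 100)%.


(d/2)^2 = (2.8/2)^2 = 1.4^2 = 1.96
Crown area = 3.141593 * 1.96 = 6.15752 m^2
N * area / 10000 * 100 = 373 * 6.15752 / 10000 * 100 = 22.9675
CC = min(100, 22.9675) = 22.9675 ≈ 23.0%

23.0%


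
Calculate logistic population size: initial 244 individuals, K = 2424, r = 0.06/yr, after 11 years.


(K - N0)/N0 = (2424 - 244)/244 = 2180/244 = 8.93443
r*t = 0.06 * 11 = 0.66; exp(-0.66) = 0.516851
8.93443 * 0.516851 = 4.61777
1 + 4.61777 = 5.61777
N = 2424 / 5.61777 = 431.488 ≈ 431

431


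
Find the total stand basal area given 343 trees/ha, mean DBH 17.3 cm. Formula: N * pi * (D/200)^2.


(D/200)^2 = (17.3/200)^2 = 0.0865^2 = 0.00748225
Individual BA = 3.141593 * 0.00748225 = 0.0235062 m^2
Stand BA = 343 * 0.0235062 = 8.06263 ≈ 8.06 m^2/ha

8.06 m^2/ha


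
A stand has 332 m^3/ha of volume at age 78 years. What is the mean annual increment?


MAI = 332 / 78 = 4.2564 ≈ 4.26 m^3/ha/yr

4.26 m^3/ha/yr


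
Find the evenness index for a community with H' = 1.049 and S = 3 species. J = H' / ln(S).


ln(3) = 1.09861
J = H' / ln(S) = 1.049 / 1.09861 = 0.954843 ≈ 0.9548

0.9548


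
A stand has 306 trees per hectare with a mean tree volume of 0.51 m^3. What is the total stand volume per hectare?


V_stand = 306 * 0.51 = 156.06 ≈ 156.1 m^3/ha

156.1 m^3/ha


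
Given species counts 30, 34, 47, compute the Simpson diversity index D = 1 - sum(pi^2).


Total N = 30 + 34 + 47 = 111
Per-species terms:
  p = 30/111 = 0.270270; p^2 = 0.270270^2 = 0.073046
  p = 34/111 = 0.306306; p^2 = 0.306306^2 = 0.093823
  p = 47/111 = 0.423423; p^2 = 0.423423^2 = 0.179287
sum(p^2) = 0.073046 + 0.093823 + 0.179287 = 0.346156
D = 1 - 0.346156 = 0.653844 ≈ 0.6538

0.6538


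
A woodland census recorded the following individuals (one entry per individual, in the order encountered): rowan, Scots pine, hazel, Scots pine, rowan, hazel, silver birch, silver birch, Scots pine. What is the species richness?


Total individuals logged = 9
Distinct species (count of individuals): rowan (2), Scots pine (3), hazel (2), silver birch (2)
Species richness = number of distinct species = 4

4


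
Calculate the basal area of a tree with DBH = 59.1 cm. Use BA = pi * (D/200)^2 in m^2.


D/200 = 59.1/200 = 0.2955 m
(D/200)^2 = 0.2955^2 = 0.08732025
BA = 3.141593 * 0.08732025 = 0.274325 ≈ 0.2743 m^2

0.2743 m^2


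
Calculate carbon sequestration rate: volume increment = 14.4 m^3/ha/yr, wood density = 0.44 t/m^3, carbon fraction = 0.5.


C = 14.4 * 0.44 * 0.5 = 3.168 ≈ 3.17 t C/ha/yr

3.17 t C/ha/yr


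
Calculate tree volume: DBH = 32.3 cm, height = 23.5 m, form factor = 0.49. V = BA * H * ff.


(D/200)^2 = (32.3/200)^2 = 0.1615^2 = 0.02608225
BA = 3.141593 * 0.02608225 = 0.0819398 m^2
V = 0.0819398 * 23.5 * 0.49 = 0.943537 ≈ 0.944 m^3

0.944 m^3


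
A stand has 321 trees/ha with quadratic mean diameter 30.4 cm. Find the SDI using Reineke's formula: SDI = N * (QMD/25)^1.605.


QMD/25 = 30.4/25 = 1.216
(1.216)^1.605 = exp(1.605 * ln(1.216)) = exp(1.605 * 0.195567) = exp(0.313885) = 1.36873
SDI = 321 * 1.36873 = 439.362 ≈ 439

439


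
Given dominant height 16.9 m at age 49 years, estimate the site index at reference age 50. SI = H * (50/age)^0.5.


50/49 = 1.02041
(1.02041)^0.5 = 1.01015
SI = 16.9 * 1.01015 = 17.0715 ≈ 17.1 m

17.1 m


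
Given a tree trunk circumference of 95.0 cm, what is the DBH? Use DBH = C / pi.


DBH = C / pi = 95.0 / 3.141593 = 30.2394 ≈ 30.24 cm

30.24 cm


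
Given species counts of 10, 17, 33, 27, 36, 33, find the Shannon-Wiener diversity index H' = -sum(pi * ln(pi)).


Total N = 10 + 17 + 33 + 27 + 36 + 33 = 156
Per-species terms:
  p = 10/156 = 0.064103; ln(p) = -2.747264; p*ln(p) = 0.064103 * (-2.747264) = -0.176108
  p = 17/156 = 0.108974; ln(p) = -2.216646; p*ln(p) = 0.108974 * (-2.216646) = -0.241557
  p = 33/156 = 0.211538; ln(p) = -1.553351; p*ln(p) = 0.211538 * (-1.553351) = -0.328593
  p = 27/156 = 0.173077; ln(p) = -1.754019; p*ln(p) = 0.173077 * (-1.754019) = -0.303580
  p = 36/156 = 0.230769; ln(p) = -1.466338; p*ln(p) = 0.230769 * (-1.466338) = -0.338385
  p = 33/156 = 0.211538; ln(p) = -1.553351; p*ln(p) = 0.211538 * (-1.553351) = -0.328593
sum(p*ln(p)) = (-0.176108) + (-0.241557) + (-0.328593) + (-0.303580) + (-0.338385) + (-0.328593) = -1.716816
H' = -(-1.716816) = 1.716816 ≈ 1.7168

1.7168


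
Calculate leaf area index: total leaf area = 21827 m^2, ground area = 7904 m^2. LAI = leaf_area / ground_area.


LAI = 21827 / 7904 = 2.7615 ≈ 2.76

2.76


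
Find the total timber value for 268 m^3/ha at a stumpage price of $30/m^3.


Value = 268 * 30 = $8040/ha

$8040/ha


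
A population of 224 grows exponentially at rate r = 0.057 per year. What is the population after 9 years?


r*t = 0.057 * 9 = 0.513
exp(0.513) = 1.67029
N = 224 * 1.67029 = 374.145 ≈ 374

374


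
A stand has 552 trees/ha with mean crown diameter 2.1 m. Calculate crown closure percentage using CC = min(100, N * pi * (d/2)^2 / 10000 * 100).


(d/2)^2 = (2.1/2)^2 = 1.05^2 = 1.1025
Crown area = 3.141593 * 1.1025 = 3.46361 m^2
N * area / 10000 * 100 = 552 * 3.46361 / 10000 * 100 = 19.1191
CC = min(100, 19.1191) = 19.1191 ≈ 19.1%

19.1%


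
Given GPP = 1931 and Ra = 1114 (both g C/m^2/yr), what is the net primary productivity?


NPP = GPP - Ra = 1931 - 1114 = 817 g C/m^2/yr

817 g C/m^2/yr


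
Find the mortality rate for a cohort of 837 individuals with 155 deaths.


Mortality rate = 155 / 837 = 0.185185 ≈ 0.1852

0.1852


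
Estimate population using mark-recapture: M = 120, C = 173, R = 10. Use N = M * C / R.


N = M * C / R = 120 * 173 / 10 = 20760 / 10 = 2076

2076 individuals


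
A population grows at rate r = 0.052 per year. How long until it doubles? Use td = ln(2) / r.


td = ln(2) / 0.052 = 0.693147 / 0.052 = 13.3298 ≈ 13.3 years

13.3 years


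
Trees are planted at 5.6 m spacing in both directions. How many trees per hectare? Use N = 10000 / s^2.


N = 10000 / 5.6^2 = 10000 / 31.36 = 318.878 ≈ 319 trees/ha

319 trees/ha


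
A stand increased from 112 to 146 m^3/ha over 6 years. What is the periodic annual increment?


PAI = (V2 - V1) / period = (146 - 112) / 6 = 34 / 6 = 5.6667 ≈ 5.67 m^3/ha/yr

5.67 m^3/ha/yr


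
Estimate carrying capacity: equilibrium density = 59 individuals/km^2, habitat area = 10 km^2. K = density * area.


K = 59 * 10 = 590 individuals

590 individuals


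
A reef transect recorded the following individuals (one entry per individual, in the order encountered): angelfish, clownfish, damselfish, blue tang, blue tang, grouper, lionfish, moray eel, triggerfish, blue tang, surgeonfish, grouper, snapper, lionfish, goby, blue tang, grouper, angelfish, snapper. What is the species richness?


Total individuals logged = 19
Distinct species (count of individuals): angelfish (2), clownfish (1), damselfish (1), blue tang (4), grouper (3), lionfish (2), moray eel (1), triggerfish (1), surgeonfish (1), snapper (2), goby (1)
Species richness = number of distinct species = 11

11


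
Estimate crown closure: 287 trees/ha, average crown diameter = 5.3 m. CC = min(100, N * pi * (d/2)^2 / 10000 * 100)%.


(d/2)^2 = (5.3/2)^2 = 2.65^2 = 7.0225
Crown area = 3.141593 * 7.0225 = 22.0618 m^2
N * area / 10000 * 100 = 287 * 22.0618 / 10000 * 100 = 63.3174
CC = min(100, 63.3174) = 63.3174 ≈ 63.3%

63.3%


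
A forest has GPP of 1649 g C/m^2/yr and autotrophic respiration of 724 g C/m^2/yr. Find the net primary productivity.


NPP = GPP - Ra = 1649 - 724 = 925 g C/m^2/yr

925 g C/m^2/yr


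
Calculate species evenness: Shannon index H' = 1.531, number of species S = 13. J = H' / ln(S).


ln(13) = 2.56495
J = H' / ln(S) = 1.531 / 2.56495 = 0.596893 ≈ 0.5969

0.5969


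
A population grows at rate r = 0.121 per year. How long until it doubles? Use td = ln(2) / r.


td = ln(2) / 0.121 = 0.693147 / 0.121 = 5.72849 ≈ 5.7 years

5.7 years


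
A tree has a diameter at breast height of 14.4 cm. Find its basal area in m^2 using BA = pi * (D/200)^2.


D/200 = 14.4/200 = 0.072 m
(D/200)^2 = 0.072^2 = 0.005184
BA = 3.141593 * 0.005184 = 0.0162860 ≈ 0.0163 m^2

0.0163 m^2


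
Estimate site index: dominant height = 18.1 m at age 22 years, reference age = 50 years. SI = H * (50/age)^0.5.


50/22 = 2.27273
(2.27273)^0.5 = 1.50756
SI = 18.1 * 1.50756 = 27.2868 ≈ 27.3 m

27.3 m


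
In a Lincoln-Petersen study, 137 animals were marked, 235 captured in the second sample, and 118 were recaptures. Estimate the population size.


N = M * C / R = 137 * 235 / 118 = 32195 / 118 = 272.84 ≈ 273

273 individuals


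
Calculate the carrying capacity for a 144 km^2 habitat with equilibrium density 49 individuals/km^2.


K = 49 * 144 = 7056 individuals

7056 individuals


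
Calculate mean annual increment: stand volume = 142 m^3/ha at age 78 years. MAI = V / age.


MAI = 142 / 78 = 1.8205 ≈ 1.82 m^3/ha/yr

1.82 m^3/ha/yr


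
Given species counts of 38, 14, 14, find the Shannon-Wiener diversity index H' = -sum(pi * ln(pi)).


Total N = 38 + 14 + 14 = 66
Per-species terms:
  p = 38/66 = 0.575758; ln(p) = -0.552068; p*ln(p) = 0.575758 * (-0.552068) = -0.317858
  p = 14/66 = 0.212121; ln(p) = -1.550598; p*ln(p) = 0.212121 * (-1.550598) = -0.328914
  p = 14/66 = 0.212121; ln(p) = -1.550598; p*ln(p) = 0.212121 * (-1.550598) = -0.328914
sum(p*ln(p)) = (-0.317858) + (-0.328914) + (-0.328914) = -0.975686
H' = -(-0.975686) = 0.975686 ≈ 0.9757

0.9757


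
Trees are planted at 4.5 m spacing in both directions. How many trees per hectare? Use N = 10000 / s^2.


N = 10000 / 4.5^2 = 10000 / 20.25 = 493.827 ≈ 494 trees/ha

494 trees/ha


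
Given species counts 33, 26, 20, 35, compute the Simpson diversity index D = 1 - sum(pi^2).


Total N = 33 + 26 + 20 + 35 = 114
Per-species terms:
  p = 33/114 = 0.289474; p^2 = 0.289474^2 = 0.083795
  p = 26/114 = 0.228070; p^2 = 0.228070^2 = 0.052016
  p = 20/114 = 0.175439; p^2 = 0.175439^2 = 0.030779
  p = 35/114 = 0.307018; p^2 = 0.307018^2 = 0.094260
sum(p^2) = 0.083795 + 0.052016 + 0.030779 + 0.094260 = 0.260850
D = 1 - 0.260850 = 0.739150 ≈ 0.7392

0.7392


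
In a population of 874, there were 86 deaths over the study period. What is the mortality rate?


Mortality rate = 86 / 874 = 0.098398 ≈ 0.0984

0.0984


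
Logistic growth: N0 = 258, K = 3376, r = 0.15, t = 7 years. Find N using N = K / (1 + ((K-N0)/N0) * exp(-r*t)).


(K - N0)/N0 = (3376 - 258)/258 = 3118/258 = 12.0853
r*t = 0.15 * 7 = 1.05; exp(-1.05) = 0.349938
12.0853 * 0.349938 = 4.22911
1 + 4.22911 = 5.22911
N = 3376 / 5.22911 = 645.617 ≈ 646

646


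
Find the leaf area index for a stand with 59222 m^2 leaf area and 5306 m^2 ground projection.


LAI = 59222 / 5306 = 11.1613 ≈ 11.16

11.16


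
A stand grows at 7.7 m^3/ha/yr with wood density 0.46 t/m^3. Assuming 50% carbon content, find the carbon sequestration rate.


C = 7.7 * 0.46 * 0.5 = 1.771 ≈ 1.77 t C/ha/yr

1.77 t C/ha/yr


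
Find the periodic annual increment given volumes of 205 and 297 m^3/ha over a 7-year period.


PAI = (V2 - V1) / period = (297 - 205) / 7 = 92 / 7 = 13.1429 ≈ 13.14 m^3/ha/yr

13.14 m^3/ha/yr


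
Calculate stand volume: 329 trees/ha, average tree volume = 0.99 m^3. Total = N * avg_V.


V_stand = 329 * 0.99 = 325.71 ≈ 325.7 m^3/ha

325.7 m^3/ha


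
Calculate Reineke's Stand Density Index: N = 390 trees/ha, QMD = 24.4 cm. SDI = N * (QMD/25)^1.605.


QMD/25 = 24.4/25 = 0.976
(0.976)^1.605 = exp(1.605 * ln(0.976)) = exp(1.605 * (-0.0242927)) = exp(-0.0389898) = 0.961761
SDI = 390 * 0.961761 = 375.087 ≈ 375

375


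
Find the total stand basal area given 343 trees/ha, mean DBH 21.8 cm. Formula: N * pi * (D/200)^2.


(D/200)^2 = (21.8/200)^2 = 0.109^2 = 0.011881
Individual BA = 3.141593 * 0.011881 = 0.0373253 m^2
Stand BA = 343 * 0.0373253 = 12.8026 ≈ 12.80 m^2/ha

12.80 m^2/ha


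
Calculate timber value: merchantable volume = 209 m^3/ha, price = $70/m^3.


Value = 209 * 70 = $14630/ha

$14630/ha


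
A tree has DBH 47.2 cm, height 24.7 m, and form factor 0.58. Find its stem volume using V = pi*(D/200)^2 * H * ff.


(D/200)^2 = (47.2/200)^2 = 0.236^2 = 0.055696
BA = 3.141593 * 0.055696 = 0.174974 m^2
V = 0.174974 * 24.7 * 0.58 = 2.50668 ≈ 2.507 m^3

2.507 m^3


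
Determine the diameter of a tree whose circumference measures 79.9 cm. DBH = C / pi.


DBH = C / pi = 79.9 / 3.141593 = 25.4330 ≈ 25.43 cm

25.43 cm


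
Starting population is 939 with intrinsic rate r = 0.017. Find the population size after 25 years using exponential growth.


r*t = 0.017 * 25 = 0.425
exp(0.425) = 1.52959
N = 939 * 1.52959 = 1436.29 ≈ 1436

1436


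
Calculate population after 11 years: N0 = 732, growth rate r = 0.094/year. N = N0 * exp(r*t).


r*t = 0.094 * 11 = 1.034
exp(1.034) = 2.81229
N = 732 * 2.81229 = 2058.60 ≈ 2059

2059


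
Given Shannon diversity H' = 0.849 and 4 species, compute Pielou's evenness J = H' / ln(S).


ln(4) = 1.38629
J = H' / ln(S) = 0.849 / 1.38629 = 0.612426 ≈ 0.6124

0.6124


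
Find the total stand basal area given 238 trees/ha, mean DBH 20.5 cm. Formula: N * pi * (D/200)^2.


(D/200)^2 = (20.5/200)^2 = 0.1025^2 = 0.01050625
Individual BA = 3.141593 * 0.01050625 = 0.0330064 m^2
Stand BA = 238 * 0.0330064 = 7.85552 ≈ 7.86 m^2/ha

7.86 m^2/ha


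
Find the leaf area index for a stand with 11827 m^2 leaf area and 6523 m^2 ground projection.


LAI = 11827 / 6523 = 1.8131 ≈ 1.81

1.81


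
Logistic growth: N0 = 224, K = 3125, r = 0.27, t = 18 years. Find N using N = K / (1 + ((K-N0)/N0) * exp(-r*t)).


(K - N0)/N0 = (3125 - 224)/224 = 2901/224 = 12.9509
r*t = 0.27 * 18 = 4.86; exp(-4.86) = 0.00775048
12.9509 * 0.00775048 = 0.100376
1 + 0.100376 = 1.10038
N = 3125 / 1.10038 = 2839.93 ≈ 2840

2840


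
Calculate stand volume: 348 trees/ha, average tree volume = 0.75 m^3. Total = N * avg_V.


V_stand = 348 * 0.75 = 261.0 m^3/ha

261.0 m^3/ha


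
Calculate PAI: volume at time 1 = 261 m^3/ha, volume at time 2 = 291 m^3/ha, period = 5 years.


PAI = (V2 - V1) / period = (291 - 261) / 5 = 30 / 5 = 6.00 m^3/ha/yr

6.00 m^3/ha/yr


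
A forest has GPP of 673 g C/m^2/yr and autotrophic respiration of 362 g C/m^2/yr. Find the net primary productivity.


NPP = GPP - Ra = 673 - 362 = 311 g C/m^2/yr

311 g C/m^2/yr


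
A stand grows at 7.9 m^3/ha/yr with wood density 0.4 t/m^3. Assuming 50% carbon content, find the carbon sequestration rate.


C = 7.9 * 0.4 * 0.5 = 1.58 t C/ha/yr

1.58 t C/ha/yr


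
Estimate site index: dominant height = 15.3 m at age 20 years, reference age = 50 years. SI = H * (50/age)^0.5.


50/20 = 2.50000
(2.50000)^0.5 = 1.58114
SI = 15.3 * 1.58114 = 24.1914 ≈ 24.2 m

24.2 m


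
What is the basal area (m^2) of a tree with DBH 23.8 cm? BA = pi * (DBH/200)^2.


D/200 = 23.8/200 = 0.119 m
(D/200)^2 = 0.119^2 = 0.014161
BA = 3.141593 * 0.014161 = 0.0444881 ≈ 0.0445 m^2

0.0445 m^2


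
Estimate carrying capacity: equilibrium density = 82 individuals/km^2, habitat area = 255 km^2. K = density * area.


K = 82 * 255 = 20910 individuals

20910 individuals


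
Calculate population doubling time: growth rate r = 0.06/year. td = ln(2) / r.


td = ln(2) / 0.06 = 0.693147 / 0.06 = 11.5525 ≈ 11.6 years

11.6 years


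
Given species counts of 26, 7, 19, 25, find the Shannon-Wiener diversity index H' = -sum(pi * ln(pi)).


Total N = 26 + 7 + 19 + 25 = 77
Per-species terms:
  p = 26/77 = 0.337662; ln(p) = -1.085710; p*ln(p) = 0.337662 * (-1.085710) = -0.366603
  p = 7/77 = 0.090909; ln(p) = -2.397896; p*ln(p) = 0.090909 * (-2.397896) = -0.217990
  p = 19/77 = 0.246753; ln(p) = -1.399367; p*ln(p) = 0.246753 * (-1.399367) = -0.345298
  p = 25/77 = 0.324675; ln(p) = -1.124931; p*ln(p) = 0.324675 * (-1.124931) = -0.365237
sum(p*ln(p)) = (-0.366603) + (-0.217990) + (-0.345298) + (-0.365237) = -1.295128
H' = -(-1.295128) = 1.295128 ≈ 1.2951

1.2951


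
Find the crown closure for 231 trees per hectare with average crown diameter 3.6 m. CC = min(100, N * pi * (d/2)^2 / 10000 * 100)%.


(d/2)^2 = (3.6/2)^2 = 1.8^2 = 3.24
Crown area = 3.141593 * 3.24 = 10.1788 m^2
N * area / 10000 * 100 = 231 * 10.1788 / 10000 * 100 = 23.5130
CC = min(100, 23.5130) = 23.5130 ≈ 23.5%

23.5%


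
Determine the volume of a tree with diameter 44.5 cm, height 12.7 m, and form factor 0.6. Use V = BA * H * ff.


(D/200)^2 = (44.5/200)^2 = 0.2225^2 = 0.04950625
BA = 3.141593 * 0.04950625 = 0.155528 m^2
V = 0.155528 * 12.7 * 0.6 = 1.18512 ≈ 1.185 m^3

1.185 m^3


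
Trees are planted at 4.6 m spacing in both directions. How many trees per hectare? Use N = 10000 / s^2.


N = 10000 / 4.6^2 = 10000 / 21.16 = 472.590 ≈ 473 trees/ha

473 trees/ha


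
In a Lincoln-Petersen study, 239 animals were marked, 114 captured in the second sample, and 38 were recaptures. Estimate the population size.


N = M * C / R = 239 * 114 / 38 = 27246 / 38 = 717

717 individuals


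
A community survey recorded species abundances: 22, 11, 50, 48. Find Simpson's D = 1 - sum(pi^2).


Total N = 22 + 11 + 50 + 48 = 131
Per-species terms:
  p = 22/131 = 0.167939; p^2 = 0.167939^2 = 0.028204
  p = 11/131 = 0.083969; p^2 = 0.083969^2 = 0.007051
  p = 50/131 = 0.381679; p^2 = 0.381679^2 = 0.145679
  p = 48/131 = 0.366412; p^2 = 0.366412^2 = 0.134258
sum(p^2) = 0.028204 + 0.007051 + 0.145679 + 0.134258 = 0.315192
D = 1 - 0.315192 = 0.684808 ≈ 0.6848

0.6848


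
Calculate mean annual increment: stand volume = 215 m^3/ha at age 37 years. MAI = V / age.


MAI = 215 / 37 = 5.8108 ≈ 5.81 m^3/ha/yr

5.81 m^3/ha/yr


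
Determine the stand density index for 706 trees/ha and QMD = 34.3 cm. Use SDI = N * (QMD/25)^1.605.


QMD/25 = 34.3/25 = 1.372
(1.372)^1.605 = exp(1.605 * ln(1.372)) = exp(1.605 * 0.316270) = exp(0.507613) = 1.66132
SDI = 706 * 1.66132 = 1172.89 ≈ 1173

1173


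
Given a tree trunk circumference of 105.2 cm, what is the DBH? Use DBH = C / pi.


DBH = C / pi = 105.2 / 3.141593 = 33.4862 ≈ 33.49 cm

33.49 cm


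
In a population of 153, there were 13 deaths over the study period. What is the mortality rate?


Mortality rate = 13 / 153 = 0.084967 ≈ 0.0850

0.0850


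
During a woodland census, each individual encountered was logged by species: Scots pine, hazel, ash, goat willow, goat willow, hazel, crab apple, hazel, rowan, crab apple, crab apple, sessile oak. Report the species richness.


Total individuals logged = 12
Distinct species (count of individuals): Scots pine (1), hazel (3), ash (1), goat willow (2), crab apple (3), rowan (1), sessile oak (1)
Species richness = number of distinct species = 7

7


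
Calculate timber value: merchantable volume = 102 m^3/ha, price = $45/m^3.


Value = 102 * 45 = $4590/ha

$4590/ha


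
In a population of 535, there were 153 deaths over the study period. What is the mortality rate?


Mortality rate = 153 / 535 = 0.285981 ≈ 0.2860

0.2860


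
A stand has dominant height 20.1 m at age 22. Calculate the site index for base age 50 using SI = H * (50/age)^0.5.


50/22 = 2.27273
(2.27273)^0.5 = 1.50756
SI = 20.1 * 1.50756 = 30.3020 ≈ 30.3 m

30.3 m


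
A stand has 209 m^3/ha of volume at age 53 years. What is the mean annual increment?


MAI = 209 / 53 = 3.9434 ≈ 3.94 m^3/ha/yr

3.94 m^3/ha/yr


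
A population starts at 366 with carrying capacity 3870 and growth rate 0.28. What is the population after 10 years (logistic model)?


(K - N0)/N0 = (3870 - 366)/366 = 3504/366 = 9.57377
r*t = 0.28 * 10 = 2.8; exp(-2.8) = 0.0608101
9.57377 * 0.0608101 = 0.582182
1 + 0.582182 = 1.58218
N = 3870 / 1.58218 = 2445.99 ≈ 2446

2446


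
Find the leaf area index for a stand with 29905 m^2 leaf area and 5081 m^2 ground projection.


LAI = 29905 / 5081 = 5.8857 ≈ 5.89

5.89


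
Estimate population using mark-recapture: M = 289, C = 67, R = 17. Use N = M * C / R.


N = M * C / R = 289 * 67 / 17 = 19363 / 17 = 1139

1139 individuals


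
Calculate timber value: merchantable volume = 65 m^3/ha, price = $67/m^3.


Value = 65 * 67 = $4355/ha

$4355/ha


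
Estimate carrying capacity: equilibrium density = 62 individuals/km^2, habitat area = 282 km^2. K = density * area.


K = 62 * 282 = 17484 individuals

17484 individuals


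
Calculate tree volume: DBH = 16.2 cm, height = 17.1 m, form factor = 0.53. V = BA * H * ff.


(D/200)^2 = (16.2/200)^2 = 0.081^2 = 0.006561
BA = 3.141593 * 0.006561 = 0.0206120 m^2
V = 0.0206120 * 17.1 * 0.53 = 0.186807 ≈ 0.187 m^3

0.187 m^3


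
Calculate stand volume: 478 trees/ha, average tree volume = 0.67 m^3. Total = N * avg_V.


V_stand = 478 * 0.67 = 320.26 ≈ 320.3 m^3/ha

320.3 m^3/ha


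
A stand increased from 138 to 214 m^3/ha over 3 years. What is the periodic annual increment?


PAI = (V2 - V1) / period = (214 - 138) / 3 = 76 / 3 = 25.3333 ≈ 25.33 m^3/ha/yr

25.33 m^3/ha/yr


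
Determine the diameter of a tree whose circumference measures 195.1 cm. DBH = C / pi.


DBH = C / pi = 195.1 / 3.141593 = 62.1023 ≈ 62.10 cm

62.10 cm


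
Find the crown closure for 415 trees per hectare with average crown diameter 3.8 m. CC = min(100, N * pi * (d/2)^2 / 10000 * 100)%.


(d/2)^2 = (3.8/2)^2 = 1.9^2 = 3.61
Crown area = 3.141593 * 3.61 = 11.3412 m^2
N * area / 10000 * 100 = 415 * 11.3412 / 10000 * 100 = 47.0660
CC = min(100, 47.0660) = 47.0660 ≈ 47.1%

47.1%


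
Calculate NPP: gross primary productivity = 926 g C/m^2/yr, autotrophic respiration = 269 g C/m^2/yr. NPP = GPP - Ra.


NPP = GPP - Ra = 926 - 269 = 657 g C/m^2/yr

657 g C/m^2/yr


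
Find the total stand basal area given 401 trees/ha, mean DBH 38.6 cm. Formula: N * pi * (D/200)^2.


(D/200)^2 = (38.6/200)^2 = 0.193^2 = 0.037249
Individual BA = 3.141593 * 0.037249 = 0.117021 m^2
Stand BA = 401 * 0.117021 = 46.9254 ≈ 46.93 m^2/ha

46.93 m^2/ha


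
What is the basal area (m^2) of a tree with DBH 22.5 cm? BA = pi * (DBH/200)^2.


D/200 = 22.5/200 = 0.1125 m
(D/200)^2 = 0.1125^2 = 0.01265625
BA = 3.141593 * 0.01265625 = 0.0397608 ≈ 0.0398 m^2

0.0398 m^2


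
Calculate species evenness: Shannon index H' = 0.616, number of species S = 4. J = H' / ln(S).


ln(4) = 1.38629
J = H' / ln(S) = 0.616 / 1.38629 = 0.444351 ≈ 0.4444

0.4444


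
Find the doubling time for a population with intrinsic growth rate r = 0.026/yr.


td = ln(2) / 0.026 = 0.693147 / 0.026 = 26.6595 ≈ 26.7 years

26.7 years


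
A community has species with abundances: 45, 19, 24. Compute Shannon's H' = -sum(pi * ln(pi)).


Total N = 45 + 19 + 24 = 88
Per-species terms:
  p = 45/88 = 0.511364; ln(p) = -0.670674; p*ln(p) = 0.511364 * (-0.670674) = -0.342959
  p = 19/88 = 0.215909; ln(p) = -1.532898; p*ln(p) = 0.215909 * (-1.532898) = -0.330966
  p = 24/88 = 0.272727; ln(p) = -1.299284; p*ln(p) = 0.272727 * (-1.299284) = -0.354350
sum(p*ln(p)) = (-0.342959) + (-0.330966) + (-0.354350) = -1.028275
H' = -(-1.028275) = 1.028275 ≈ 1.0283

1.0283


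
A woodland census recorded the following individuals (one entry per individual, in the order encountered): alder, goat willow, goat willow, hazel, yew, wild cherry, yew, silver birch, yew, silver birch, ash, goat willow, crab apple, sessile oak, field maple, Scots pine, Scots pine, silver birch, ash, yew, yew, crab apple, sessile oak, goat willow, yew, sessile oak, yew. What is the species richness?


Total individuals logged = 27
Distinct species (count of individuals): alder (1), goat willow (4), hazel (1), yew (7), wild cherry (1), silver birch (3), ash (2), crab apple (2), sessile oak (3), field maple (1), Scots pine (2)
Species richness = number of distinct species = 11

11


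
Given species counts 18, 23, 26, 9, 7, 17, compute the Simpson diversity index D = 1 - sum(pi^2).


Total N = 18 + 23 + 26 + 9 + 7 + 17 = 100
Per-species terms:
  p = 18/100 = 0.180000; p^2 = 0.180000^2 = 0.032400
  p = 23/100 = 0.230000; p^2 = 0.230000^2 = 0.052900
  p = 26/100 = 0.260000; p^2 = 0.260000^2 = 0.067600
  p = 9/100 = 0.090000; p^2 = 0.090000^2 = 0.008100
  p = 7/100 = 0.070000; p^2 = 0.070000^2 = 0.004900
  p = 17/100 = 0.170000; p^2 = 0.170000^2 = 0.028900
sum(p^2) = 0.032400 + 0.052900 + 0.067600 + 0.008100 + 0.004900 + 0.028900 = 0.194800
D = 1 - 0.194800 = 0.805200 ≈ 0.8052

0.8052


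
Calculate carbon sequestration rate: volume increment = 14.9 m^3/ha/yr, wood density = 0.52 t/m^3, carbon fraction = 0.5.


C = 14.9 * 0.52 * 0.5 = 3.874 ≈ 3.87 t C/ha/yr

3.87 t C/ha/yr


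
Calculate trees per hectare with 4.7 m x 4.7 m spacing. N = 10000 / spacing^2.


N = 10000 / 4.7^2 = 10000 / 22.09 = 452.694 ≈ 453 trees/ha

453 trees/ha


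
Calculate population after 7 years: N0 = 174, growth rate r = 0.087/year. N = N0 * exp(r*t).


r*t = 0.087 * 7 = 0.609
exp(0.609) = 1.83859
N = 174 * 1.83859 = 319.915 ≈ 320

320


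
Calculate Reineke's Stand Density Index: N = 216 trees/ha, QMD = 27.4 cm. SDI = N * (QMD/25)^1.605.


QMD/25 = 27.4/25 = 1.096
(1.096)^1.605 = exp(1.605 * ln(1.096)) = exp(1.605 * 0.0916672) = exp(0.147126) = 1.15850
SDI = 216 * 1.15850 = 250.236 ≈ 250

250


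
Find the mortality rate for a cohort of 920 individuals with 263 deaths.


Mortality rate = 263 / 920 = 0.285870 ≈ 0.2859

0.2859


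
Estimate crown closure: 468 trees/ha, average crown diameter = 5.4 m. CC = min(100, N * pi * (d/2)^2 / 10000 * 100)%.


(d/2)^2 = (5.4/2)^2 = 2.7^2 = 7.29
Crown area = 3.141593 * 7.29 = 22.9022 m^2
N * area / 10000 * 100 = 468 * 22.9022 / 10000 * 100 = 107.182
CC = min(100, 107.182) = 100%

100%


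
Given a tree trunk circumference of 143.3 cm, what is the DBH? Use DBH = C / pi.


DBH = C / pi = 143.3 / 3.141593 = 45.6138 ≈ 45.61 cm

45.61 cm


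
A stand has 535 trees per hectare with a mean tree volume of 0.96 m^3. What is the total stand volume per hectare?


V_stand = 535 * 0.96 = 513.6 m^3/ha

513.6 m^3/ha


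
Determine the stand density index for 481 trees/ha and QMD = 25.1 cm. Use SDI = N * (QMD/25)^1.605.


QMD/25 = 25.1/25 = 1.004
(1.004)^1.605 = exp(1.605 * ln(1.004)) = exp(1.605 * 0.00399202) = exp(0.00640719) = 1.00643
SDI = 481 * 1.00643 = 484.093 ≈ 484

484


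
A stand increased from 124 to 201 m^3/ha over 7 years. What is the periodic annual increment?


PAI = (V2 - V1) / period = (201 - 124) / 7 = 77 / 7 = 11.00 m^3/ha/yr

11.00 m^3/ha/yr


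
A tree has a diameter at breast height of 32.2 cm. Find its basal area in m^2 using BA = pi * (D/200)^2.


D/200 = 32.2/200 = 0.161 m
(D/200)^2 = 0.161^2 = 0.025921
BA = 3.141593 * 0.025921 = 0.0814332 ≈ 0.0814 m^2

0.0814 m^2


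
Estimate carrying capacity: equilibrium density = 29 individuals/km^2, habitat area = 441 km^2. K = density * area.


K = 29 * 441 = 12789 individuals

12789 individuals


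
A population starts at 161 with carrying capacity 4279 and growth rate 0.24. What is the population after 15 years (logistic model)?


(K - N0)/N0 = (4279 - 161)/161 = 4118/161 = 25.5776
r*t = 0.24 * 15 = 3.6; exp(-3.6) = 0.0273237
25.5776 * 0.0273237 = 0.698875
1 + 0.698875 = 1.69888
N = 4279 / 1.69888 = 2518.72 ≈ 2519

2519


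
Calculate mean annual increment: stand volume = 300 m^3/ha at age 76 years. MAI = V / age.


MAI = 300 / 76 = 3.9474 ≈ 3.95 m^3/ha/yr

3.95 m^3/ha/yr


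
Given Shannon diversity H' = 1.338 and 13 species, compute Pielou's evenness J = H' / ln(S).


ln(13) = 2.56495
J = H' / ln(S) = 1.338 / 2.56495 = 0.521648 ≈ 0.5216

0.5216


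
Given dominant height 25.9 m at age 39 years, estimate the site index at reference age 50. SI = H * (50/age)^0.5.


50/39 = 1.28205
(1.28205)^0.5 = 1.13228
SI = 25.9 * 1.13228 = 29.3261 ≈ 29.3 m

29.3 m


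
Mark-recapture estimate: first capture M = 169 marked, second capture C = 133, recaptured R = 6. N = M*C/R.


N = M * C / R = 169 * 133 / 6 = 22477 / 6 = 3746.17 ≈ 3746

3746 individuals


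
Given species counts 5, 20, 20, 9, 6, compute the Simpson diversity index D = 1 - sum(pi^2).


Total N = 5 + 20 + 20 + 9 + 6 = 60
Per-species terms:
  p = 5/60 = 0.083333; p^2 = 0.083333^2 = 0.006944
  p = 20/60 = 0.333333; p^2 = 0.333333^2 = 0.111111
  p = 20/60 = 0.333333; p^2 = 0.333333^2 = 0.111111
  p = 9/60 = 0.150000; p^2 = 0.150000^2 = 0.022500
  p = 6/60 = 0.100000; p^2 = 0.100000^2 = 0.010000
sum(p^2) = 0.006944 + 0.111111 + 0.111111 + 0.022500 + 0.010000 = 0.261666
D = 1 - 0.261666 = 0.738334 ≈ 0.7383

0.7383


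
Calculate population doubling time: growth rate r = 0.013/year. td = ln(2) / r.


td = ln(2) / 0.013 = 0.693147 / 0.013 = 53.3190 ≈ 53.3 years

53.3 years


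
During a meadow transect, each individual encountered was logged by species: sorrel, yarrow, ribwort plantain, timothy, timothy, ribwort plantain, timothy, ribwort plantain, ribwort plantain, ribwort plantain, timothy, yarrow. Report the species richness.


Total individuals logged = 12
Distinct species (count of individuals): sorrel (1), yarrow (2), ribwort plantain (5), timothy (4)
Species richness = number of distinct species = 4

4


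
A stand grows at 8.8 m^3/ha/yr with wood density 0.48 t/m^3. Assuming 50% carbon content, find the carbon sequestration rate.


C = 8.8 * 0.48 * 0.5 = 2.112 ≈ 2.11 t C/ha/yr

2.11 t C/ha/yr


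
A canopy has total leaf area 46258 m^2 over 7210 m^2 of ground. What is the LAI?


LAI = 46258 / 7210 = 6.4158 ≈ 6.42

6.42


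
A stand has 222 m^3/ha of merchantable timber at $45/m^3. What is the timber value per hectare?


Value = 222 * 45 = $9990/ha

$9990/ha


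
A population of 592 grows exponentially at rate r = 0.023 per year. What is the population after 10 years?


r*t = 0.023 * 10 = 0.23
exp(0.23) = 1.25860
N = 592 * 1.25860 = 745.091 ≈ 745

745


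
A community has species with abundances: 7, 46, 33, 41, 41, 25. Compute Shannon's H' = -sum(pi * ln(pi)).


Total N = 7 + 46 + 33 + 41 + 41 + 25 = 193
Per-species terms:
  p = 7/193 = 0.036269; ln(p) = -3.316792; p*ln(p) = 0.036269 * (-3.316792) = -0.120297
  p = 46/193 = 0.238342; ln(p) = -1.434049; p*ln(p) = 0.238342 * (-1.434049) = -0.341794
  p = 33/193 = 0.170984; ln(p) = -1.766185; p*ln(p) = 0.170984 * (-1.766185) = -0.301989
  p = 41/193 = 0.212435; ln(p) = -1.549119; p*ln(p) = 0.212435 * (-1.549119) = -0.329087
  p = 41/193 = 0.212435; ln(p) = -1.549119; p*ln(p) = 0.212435 * (-1.549119) = -0.329087
  p = 25/193 = 0.129534; ln(p) = -2.043812; p*ln(p) = 0.129534 * (-2.043812) = -0.264743
sum(p*ln(p)) = (-0.120297) + (-0.341794) + (-0.301989) + (-0.329087) + (-0.329087) + (-0.264743) = -1.686997
H' = -(-1.686997) = 1.686997 ≈ 1.6870

1.6870


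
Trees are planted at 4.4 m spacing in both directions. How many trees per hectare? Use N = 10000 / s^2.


N = 10000 / 4.4^2 = 10000 / 19.36 = 516.529 ≈ 517 trees/ha

517 trees/ha


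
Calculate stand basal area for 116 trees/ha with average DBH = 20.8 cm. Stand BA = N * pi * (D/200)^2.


(D/200)^2 = (20.8/200)^2 = 0.104^2 = 0.010816
Individual BA = 3.141593 * 0.010816 = 0.0339795 m^2
Stand BA = 116 * 0.0339795 = 3.94162 ≈ 3.94 m^2/ha

3.94 m^2/ha


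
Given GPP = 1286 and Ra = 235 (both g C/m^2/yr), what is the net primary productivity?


NPP = GPP - Ra = 1286 - 235 = 1051 g C/m^2/yr

1051 g C/m^2/yr


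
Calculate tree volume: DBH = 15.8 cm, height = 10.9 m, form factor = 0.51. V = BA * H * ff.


(D/200)^2 = (15.8/200)^2 = 0.079^2 = 0.006241
BA = 3.141593 * 0.006241 = 0.0196067 m^2
V = 0.0196067 * 10.9 * 0.51 = 0.108994 ≈ 0.109 m^3

0.109 m^3


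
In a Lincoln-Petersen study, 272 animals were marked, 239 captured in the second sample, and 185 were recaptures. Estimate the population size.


N = M * C / R = 272 * 239 / 185 = 65008 / 185 = 351.39 ≈ 351

351 individuals


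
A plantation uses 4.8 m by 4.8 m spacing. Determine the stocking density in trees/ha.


N = 10000 / 4.8^2 = 10000 / 23.04 = 434.028 ≈ 434 trees/ha

434 trees/ha


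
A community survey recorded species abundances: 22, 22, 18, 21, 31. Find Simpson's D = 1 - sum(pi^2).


Total N = 22 + 22 + 18 + 21 + 31 = 114
Per-species terms:
  p = 22/114 = 0.192982; p^2 = 0.192982^2 = 0.037242
  p = 22/114 = 0.192982; p^2 = 0.192982^2 = 0.037242
  p = 18/114 = 0.157895; p^2 = 0.157895^2 = 0.024931
  p = 21/114 = 0.184211; p^2 = 0.184211^2 = 0.033934
  p = 31/114 = 0.271930; p^2 = 0.271930^2 = 0.073946
sum(p^2) = 0.037242 + 0.037242 + 0.024931 + 0.033934 + 0.073946 = 0.207295
D = 1 - 0.207295 = 0.792705 ≈ 0.7927

0.7927


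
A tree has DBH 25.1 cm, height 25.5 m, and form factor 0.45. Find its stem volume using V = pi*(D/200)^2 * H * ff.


(D/200)^2 = (25.1/200)^2 = 0.1255^2 = 0.01575025
BA = 3.141593 * 0.01575025 = 0.0494809 m^2
V = 0.0494809 * 25.5 * 0.45 = 0.567793 ≈ 0.568 m^3

0.568 m^3


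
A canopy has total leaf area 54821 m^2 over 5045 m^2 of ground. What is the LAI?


LAI = 54821 / 5045 = 10.8664 ≈ 10.87

10.87


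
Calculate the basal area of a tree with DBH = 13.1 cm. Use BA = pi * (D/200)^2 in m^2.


D/200 = 13.1/200 = 0.0655 m
(D/200)^2 = 0.0655^2 = 0.00429025
BA = 3.141593 * 0.00429025 = 0.0134782 ≈ 0.0135 m^2

0.0135 m^2


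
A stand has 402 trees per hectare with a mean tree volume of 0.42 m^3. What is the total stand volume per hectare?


V_stand = 402 * 0.42 = 168.84 ≈ 168.8 m^3/ha

168.8 m^3/ha


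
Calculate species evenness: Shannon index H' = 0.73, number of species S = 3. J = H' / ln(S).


ln(3) = 1.09861
J = H' / ln(S) = 0.73 / 1.09861 = 0.664476 ≈ 0.6645

0.6645


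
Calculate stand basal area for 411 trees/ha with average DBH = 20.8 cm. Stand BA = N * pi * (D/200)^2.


(D/200)^2 = (20.8/200)^2 = 0.104^2 = 0.010816
Individual BA = 3.141593 * 0.010816 = 0.0339795 m^2
Stand BA = 411 * 0.0339795 = 13.9656 ≈ 13.97 m^2/ha

13.97 m^2/ha


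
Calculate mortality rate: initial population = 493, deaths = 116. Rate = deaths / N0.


Mortality rate = 116 / 493 = 0.235294 ≈ 0.2353

0.2353


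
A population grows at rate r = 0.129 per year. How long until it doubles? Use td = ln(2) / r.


td = ln(2) / 0.129 = 0.693147 / 0.129 = 5.37323 ≈ 5.4 years

5.4 years


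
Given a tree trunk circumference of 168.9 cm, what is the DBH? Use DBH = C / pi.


DBH = C / pi = 168.9 / 3.141593 = 53.7625 ≈ 53.76 cm

53.76 cm


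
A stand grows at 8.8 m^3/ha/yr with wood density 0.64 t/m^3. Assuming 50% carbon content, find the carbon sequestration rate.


C = 8.8 * 0.64 * 0.5 = 2.816 ≈ 2.82 t C/ha/yr

2.82 t C/ha/yr


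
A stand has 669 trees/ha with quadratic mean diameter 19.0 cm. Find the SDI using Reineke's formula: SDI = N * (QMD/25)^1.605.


QMD/25 = 19.0/25 = 0.76
(0.76)^1.605 = exp(1.605 * ln(0.76)) = exp(1.605 * (-0.274437)) = exp(-0.440471) = 0.643733
SDI = 669 * 0.643733 = 430.657 ≈ 431

431


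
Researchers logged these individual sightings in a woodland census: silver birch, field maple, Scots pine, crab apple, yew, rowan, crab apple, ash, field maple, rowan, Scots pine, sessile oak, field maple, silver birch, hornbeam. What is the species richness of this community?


Total individuals logged = 15
Distinct species (count of individuals): silver birch (2), field maple (3), Scots pine (2), crab apple (2), yew (1), rowan (2), ash (1), sessile oak (1), hornbeam (1)
Species richness = number of distinct species = 9

9
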